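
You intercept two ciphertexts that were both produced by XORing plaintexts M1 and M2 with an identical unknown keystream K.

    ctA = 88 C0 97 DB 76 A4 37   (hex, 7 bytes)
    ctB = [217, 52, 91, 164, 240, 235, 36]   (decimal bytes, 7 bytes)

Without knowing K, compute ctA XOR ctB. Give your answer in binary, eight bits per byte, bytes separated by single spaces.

01010001 11110100 11001100 01111111 10000110 01001111 00010011

ctA ⊕ ctB = (M1 ⊕ K) ⊕ (M2 ⊕ K) = M1 ⊕ M2 — the shared key cancels under XOR.
88 ^ d9 = 51
c0 ^ 34 = f4
97 ^ 5b = cc
db ^ a4 = 7f
76 ^ f0 = 86
a4 ^ eb = 4f
37 ^ 24 = 13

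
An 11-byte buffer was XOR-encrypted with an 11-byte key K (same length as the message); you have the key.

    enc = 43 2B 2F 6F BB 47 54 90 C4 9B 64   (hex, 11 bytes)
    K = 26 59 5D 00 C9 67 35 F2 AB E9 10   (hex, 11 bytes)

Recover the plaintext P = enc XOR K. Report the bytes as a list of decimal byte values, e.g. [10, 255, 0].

 67 xor  38 = 101
 43 xor  89 = 114
 47 xor  93 = 114
111 xor   0 = 111
187 xor 201 = 114
 71 xor 103 =  32
 84 xor  53 =  97
144 xor 242 =  98
196 xor 171 = 111
155 xor 233 = 114
100 xor  16 = 116

[101, 114, 114, 111, 114, 32, 97, 98, 111, 114, 116]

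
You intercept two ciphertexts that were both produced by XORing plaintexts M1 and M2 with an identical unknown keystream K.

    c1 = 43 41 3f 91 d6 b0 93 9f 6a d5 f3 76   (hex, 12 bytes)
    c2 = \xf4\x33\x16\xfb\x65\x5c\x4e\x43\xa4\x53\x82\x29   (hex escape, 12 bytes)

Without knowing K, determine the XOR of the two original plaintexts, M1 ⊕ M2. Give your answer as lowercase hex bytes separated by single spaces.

c1 ⊕ c2 = (M1 ⊕ K) ⊕ (M2 ⊕ K) = M1 ⊕ M2 — the shared key cancels under XOR.
 67 XOR 244 = 183
 65 XOR  51 = 114
 63 XOR  22 =  41
145 XOR 251 = 106
214 XOR 101 = 179
176 XOR  92 = 236
147 XOR  78 = 221
159 XOR  67 = 220
106 XOR 164 = 206
213 XOR  83 = 134
243 XOR 130 = 113
118 XOR  41 =  95

b7 72 29 6a b3 ec dd dc ce 86 71 5f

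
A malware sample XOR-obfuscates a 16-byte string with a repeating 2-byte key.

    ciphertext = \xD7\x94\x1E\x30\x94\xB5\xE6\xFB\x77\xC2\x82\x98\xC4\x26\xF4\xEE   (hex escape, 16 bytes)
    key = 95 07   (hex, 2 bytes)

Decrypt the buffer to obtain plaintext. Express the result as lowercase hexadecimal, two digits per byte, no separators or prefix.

The 2-byte key repeats, so the effective keystream is 95 07 95 07 95 07 95 07 95 07 95 07 95 07 95 07.
byte 0: d7 XOR 95 = 42
byte 1: 94 XOR 07 = 93
byte 2: 1e XOR 95 = 8b
byte 3: 30 XOR 07 = 37
byte 4: 94 XOR 95 = 01
byte 5: b5 XOR 07 = b2
byte 6: e6 XOR 95 = 73
byte 7: fb XOR 07 = fc
byte 8: 77 XOR 95 = e2
byte 9: c2 XOR 07 = c5
byte 10: 82 XOR 95 = 17
byte 11: 98 XOR 07 = 9f
byte 12: c4 XOR 95 = 51
byte 13: 26 XOR 07 = 21
byte 14: f4 XOR 95 = 61
byte 15: ee XOR 07 = e9

42938b3701b273fce2c5179f512161e9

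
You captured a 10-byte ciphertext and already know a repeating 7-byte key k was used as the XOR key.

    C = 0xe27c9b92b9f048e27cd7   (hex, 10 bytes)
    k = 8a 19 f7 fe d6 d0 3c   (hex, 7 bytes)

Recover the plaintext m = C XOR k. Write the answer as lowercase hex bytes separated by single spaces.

68 65 6c 6c 6f 20 74 68 65 20

The 7-byte key repeats, so the effective keystream is 8a 19 f7 fe d6 d0 3c 8a 19 f7.
byte 0: 11100010 ⊕ 10001010 = 01101000
byte 1: 01111100 ⊕ 00011001 = 01100101
byte 2: 10011011 ⊕ 11110111 = 01101100
byte 3: 10010010 ⊕ 11111110 = 01101100
byte 4: 10111001 ⊕ 11010110 = 01101111
byte 5: 11110000 ⊕ 11010000 = 00100000
byte 6: 01001000 ⊕ 00111100 = 01110100
byte 7: 11100010 ⊕ 10001010 = 01101000
byte 8: 01111100 ⊕ 00011001 = 01100101
byte 9: 11010111 ⊕ 11110111 = 00100000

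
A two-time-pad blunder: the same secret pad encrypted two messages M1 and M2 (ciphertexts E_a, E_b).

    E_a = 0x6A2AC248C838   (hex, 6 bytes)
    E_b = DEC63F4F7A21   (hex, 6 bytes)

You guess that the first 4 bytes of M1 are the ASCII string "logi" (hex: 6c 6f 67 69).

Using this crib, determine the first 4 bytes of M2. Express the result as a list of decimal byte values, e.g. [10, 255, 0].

[216, 131, 154, 110]

First, E_a ⊕ E_b = (M1 ⊕ K) ⊕ (M2 ⊕ K) = M1 ⊕ M2, so the key drops out. Then M2 = (M1 ⊕ M2) ⊕ M1 over the first 4 bytes.
byte 0: (6a ⊕ de) ⊕ 6c = b4 ⊕ 6c = d8
byte 1: (2a ⊕ c6) ⊕ 6f = ec ⊕ 6f = 83
byte 2: (c2 ⊕ 3f) ⊕ 67 = fd ⊕ 67 = 9a
byte 3: (48 ⊕ 4f) ⊕ 69 = 07 ⊕ 69 = 6e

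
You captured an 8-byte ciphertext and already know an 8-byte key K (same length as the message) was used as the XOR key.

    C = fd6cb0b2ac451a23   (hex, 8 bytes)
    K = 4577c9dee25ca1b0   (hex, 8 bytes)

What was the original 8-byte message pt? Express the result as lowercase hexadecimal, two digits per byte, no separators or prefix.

fd ⊕ 45 = b8
6c ⊕ 77 = 1b
b0 ⊕ c9 = 79
b2 ⊕ de = 6c
ac ⊕ e2 = 4e
45 ⊕ 5c = 19
1a ⊕ a1 = bb
23 ⊕ b0 = 93

b81b796c4e19bb93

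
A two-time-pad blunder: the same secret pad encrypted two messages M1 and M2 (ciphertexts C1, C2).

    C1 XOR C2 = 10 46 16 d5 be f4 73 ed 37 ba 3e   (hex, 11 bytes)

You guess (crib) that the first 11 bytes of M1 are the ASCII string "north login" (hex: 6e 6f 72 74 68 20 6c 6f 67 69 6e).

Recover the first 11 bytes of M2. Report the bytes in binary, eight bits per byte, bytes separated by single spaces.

Since C1 ⊕ C2 = M1 ⊕ M2, XORing with the guessed M1 bytes yields the corresponding M2 bytes: M2 = (C1 ⊕ C2) ⊕ M1.
byte 0: 10 ^ 6e = 7e
byte 1: 46 ^ 6f = 29
byte 2: 16 ^ 72 = 64
byte 3: d5 ^ 74 = a1
byte 4: be ^ 68 = d6
byte 5: f4 ^ 20 = d4
byte 6: 73 ^ 6c = 1f
byte 7: ed ^ 6f = 82
byte 8: 37 ^ 67 = 50
byte 9: ba ^ 69 = d3
byte 10: 3e ^ 6e = 50

01111110 00101001 01100100 10100001 11010110 11010100 00011111 10000010 01010000 11010011 01010000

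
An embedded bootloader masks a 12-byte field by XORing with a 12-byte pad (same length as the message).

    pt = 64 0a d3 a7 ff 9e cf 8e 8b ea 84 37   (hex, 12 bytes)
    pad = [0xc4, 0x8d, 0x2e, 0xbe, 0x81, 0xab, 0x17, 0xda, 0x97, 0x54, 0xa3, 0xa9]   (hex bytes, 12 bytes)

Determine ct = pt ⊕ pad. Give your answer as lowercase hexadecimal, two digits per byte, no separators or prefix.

XOR is its own inverse, so applying the key byte-wise gives the result directly.
64 xor c4 = a0
0a xor 8d = 87
d3 xor 2e = fd
a7 xor be = 19
ff xor 81 = 7e
9e xor ab = 35
cf xor 17 = d8
8e xor da = 54
8b xor 97 = 1c
ea xor 54 = be
84 xor a3 = 27
37 xor a9 = 9e

a087fd197e35d8541cbe279e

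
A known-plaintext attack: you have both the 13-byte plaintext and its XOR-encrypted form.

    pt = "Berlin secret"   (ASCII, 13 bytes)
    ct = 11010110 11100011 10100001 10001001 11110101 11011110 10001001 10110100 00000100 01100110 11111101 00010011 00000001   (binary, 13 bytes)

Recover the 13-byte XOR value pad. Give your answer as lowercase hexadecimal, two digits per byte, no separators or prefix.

9486d3e59cb0a9c761058f7675

Since ct = pt ⊕ pad, XORing both sides with pt gives pad = pt ⊕ ct.
42 ^ d6 = 94
65 ^ e3 = 86
72 ^ a1 = d3
6c ^ 89 = e5
69 ^ f5 = 9c
6e ^ de = b0
20 ^ 89 = a9
73 ^ b4 = c7
65 ^ 04 = 61
63 ^ 66 = 05
72 ^ fd = 8f
65 ^ 13 = 76
74 ^ 01 = 75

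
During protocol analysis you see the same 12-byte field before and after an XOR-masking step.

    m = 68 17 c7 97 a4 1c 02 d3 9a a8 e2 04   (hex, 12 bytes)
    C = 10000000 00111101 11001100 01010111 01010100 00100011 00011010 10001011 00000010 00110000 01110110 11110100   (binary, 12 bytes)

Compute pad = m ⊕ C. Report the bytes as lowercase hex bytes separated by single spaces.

e8 2a 0b c0 f0 3f 18 58 98 98 94 f0

Since C = m ⊕ pad, XORing both sides with m gives pad = m ⊕ C.
byte 0: 01101000 XOR 10000000 = 11101000
byte 1: 00010111 XOR 00111101 = 00101010
byte 2: 11000111 XOR 11001100 = 00001011
byte 3: 10010111 XOR 01010111 = 11000000
byte 4: 10100100 XOR 01010100 = 11110000
byte 5: 00011100 XOR 00100011 = 00111111
byte 6: 00000010 XOR 00011010 = 00011000
byte 7: 11010011 XOR 10001011 = 01011000
byte 8: 10011010 XOR 00000010 = 10011000
byte 9: 10101000 XOR 00110000 = 10011000
byte 10: 11100010 XOR 01110110 = 10010100
byte 11: 00000100 XOR 11110100 = 11110000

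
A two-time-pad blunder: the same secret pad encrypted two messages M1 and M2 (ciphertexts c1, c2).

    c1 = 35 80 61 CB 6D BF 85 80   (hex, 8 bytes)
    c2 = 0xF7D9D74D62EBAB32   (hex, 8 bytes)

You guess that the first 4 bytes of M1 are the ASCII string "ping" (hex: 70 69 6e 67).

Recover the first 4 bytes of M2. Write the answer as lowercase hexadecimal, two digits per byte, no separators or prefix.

b230d8e1

First, c1 ⊕ c2 = (M1 ⊕ K) ⊕ (M2 ⊕ K) = M1 ⊕ M2, so the key drops out. Then M2 = (M1 ⊕ M2) ⊕ M1 over the first 4 bytes.
byte 0: (35 XOR f7) XOR 70 = c2 XOR 70 = b2
byte 1: (80 XOR d9) XOR 69 = 59 XOR 69 = 30
byte 2: (61 XOR d7) XOR 6e = b6 XOR 6e = d8
byte 3: (cb XOR 4d) XOR 67 = 86 XOR 67 = e1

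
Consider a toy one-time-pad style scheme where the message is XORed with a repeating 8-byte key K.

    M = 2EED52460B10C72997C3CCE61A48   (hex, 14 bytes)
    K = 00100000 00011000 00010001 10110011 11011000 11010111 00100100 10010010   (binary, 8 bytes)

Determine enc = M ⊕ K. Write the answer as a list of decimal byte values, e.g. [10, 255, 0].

The 8-byte key repeats, so the effective keystream is 20 18 11 b3 d8 d7 24 92 20 18 11 b3 d8 d7.
byte 0: 00101110 ^ 00100000 = 00001110
byte 1: 11101101 ^ 00011000 = 11110101
byte 2: 01010010 ^ 00010001 = 01000011
byte 3: 01000110 ^ 10110011 = 11110101
byte 4: 00001011 ^ 11011000 = 11010011
byte 5: 00010000 ^ 11010111 = 11000111
byte 6: 11000111 ^ 00100100 = 11100011
byte 7: 00101001 ^ 10010010 = 10111011
byte 8: 10010111 ^ 00100000 = 10110111
byte 9: 11000011 ^ 00011000 = 11011011
byte 10: 11001100 ^ 00010001 = 11011101
byte 11: 11100110 ^ 10110011 = 01010101
byte 12: 00011010 ^ 11011000 = 11000010
byte 13: 01001000 ^ 11010111 = 10011111

[14, 245, 67, 245, 211, 199, 227, 187, 183, 219, 221, 85, 194, 159]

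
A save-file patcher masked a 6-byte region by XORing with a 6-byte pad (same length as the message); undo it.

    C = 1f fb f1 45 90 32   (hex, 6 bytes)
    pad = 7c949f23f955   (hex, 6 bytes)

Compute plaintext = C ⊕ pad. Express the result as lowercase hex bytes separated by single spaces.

1f XOR 7c = 63
fb XOR 94 = 6f
f1 XOR 9f = 6e
45 XOR 23 = 66
90 XOR f9 = 69
32 XOR 55 = 67

63 6f 6e 66 69 67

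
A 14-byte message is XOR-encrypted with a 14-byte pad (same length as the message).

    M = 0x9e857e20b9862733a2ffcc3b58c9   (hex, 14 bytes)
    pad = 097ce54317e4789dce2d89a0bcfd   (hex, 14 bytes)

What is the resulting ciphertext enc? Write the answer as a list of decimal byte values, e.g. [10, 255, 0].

10011110 ^ 00001001 = 10010111
10000101 ^ 01111100 = 11111001
01111110 ^ 11100101 = 10011011
00100000 ^ 01000011 = 01100011
10111001 ^ 00010111 = 10101110
10000110 ^ 11100100 = 01100010
00100111 ^ 01111000 = 01011111
00110011 ^ 10011101 = 10101110
10100010 ^ 11001110 = 01101100
11111111 ^ 00101101 = 11010010
11001100 ^ 10001001 = 01000101
00111011 ^ 10100000 = 10011011
01011000 ^ 10111100 = 11100100
11001001 ^ 11111101 = 00110100

[151, 249, 155, 99, 174, 98, 95, 174, 108, 210, 69, 155, 228, 52]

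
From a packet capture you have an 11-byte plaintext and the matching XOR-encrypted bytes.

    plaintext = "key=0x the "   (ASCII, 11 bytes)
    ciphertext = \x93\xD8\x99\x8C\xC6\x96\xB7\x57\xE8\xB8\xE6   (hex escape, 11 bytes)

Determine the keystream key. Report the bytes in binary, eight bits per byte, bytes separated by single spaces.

11111000 10111101 11100000 10110001 11110110 11101110 10010111 00100011 10000000 11011101 11000110

Since ciphertext = plaintext ⊕ key, XORing both sides with plaintext gives key = plaintext ⊕ ciphertext.
6b ⊕ 93 = f8
65 ⊕ d8 = bd
79 ⊕ 99 = e0
3d ⊕ 8c = b1
30 ⊕ c6 = f6
78 ⊕ 96 = ee
20 ⊕ b7 = 97
74 ⊕ 57 = 23
68 ⊕ e8 = 80
65 ⊕ b8 = dd
20 ⊕ e6 = c6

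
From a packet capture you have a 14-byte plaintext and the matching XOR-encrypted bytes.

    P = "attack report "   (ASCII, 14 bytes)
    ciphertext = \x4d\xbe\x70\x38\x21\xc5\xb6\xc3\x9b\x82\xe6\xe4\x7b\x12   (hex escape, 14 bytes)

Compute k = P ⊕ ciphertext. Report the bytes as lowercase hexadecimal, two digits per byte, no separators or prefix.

2cca045942ae96b1fef289960f32

Since ciphertext = P ⊕ k, XORing both sides with P gives k = P ⊕ ciphertext.
byte 0: 61 ⊕ 4d = 2c
byte 1: 74 ⊕ be = ca
byte 2: 74 ⊕ 70 = 04
byte 3: 61 ⊕ 38 = 59
byte 4: 63 ⊕ 21 = 42
byte 5: 6b ⊕ c5 = ae
byte 6: 20 ⊕ b6 = 96
byte 7: 72 ⊕ c3 = b1
byte 8: 65 ⊕ 9b = fe
byte 9: 70 ⊕ 82 = f2
byte 10: 6f ⊕ e6 = 89
byte 11: 72 ⊕ e4 = 96
byte 12: 74 ⊕ 7b = 0f
byte 13: 20 ⊕ 12 = 32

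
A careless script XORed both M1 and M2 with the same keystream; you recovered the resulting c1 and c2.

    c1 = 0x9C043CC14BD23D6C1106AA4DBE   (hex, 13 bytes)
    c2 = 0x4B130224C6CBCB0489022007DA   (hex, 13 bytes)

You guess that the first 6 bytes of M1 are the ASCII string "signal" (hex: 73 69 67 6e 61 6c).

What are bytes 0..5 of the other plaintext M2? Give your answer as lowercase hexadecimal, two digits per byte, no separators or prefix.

a47e598bec75

First, c1 ⊕ c2 = (M1 ⊕ K) ⊕ (M2 ⊕ K) = M1 ⊕ M2, so the key drops out. Then M2 = (M1 ⊕ M2) ⊕ M1 over the first 6 bytes.
byte 0: (9c ⊕ 4b) ⊕ 73 = d7 ⊕ 73 = a4
byte 1: (04 ⊕ 13) ⊕ 69 = 17 ⊕ 69 = 7e
byte 2: (3c ⊕ 02) ⊕ 67 = 3e ⊕ 67 = 59
byte 3: (c1 ⊕ 24) ⊕ 6e = e5 ⊕ 6e = 8b
byte 4: (4b ⊕ c6) ⊕ 61 = 8d ⊕ 61 = ec
byte 5: (d2 ⊕ cb) ⊕ 6c = 19 ⊕ 6c = 75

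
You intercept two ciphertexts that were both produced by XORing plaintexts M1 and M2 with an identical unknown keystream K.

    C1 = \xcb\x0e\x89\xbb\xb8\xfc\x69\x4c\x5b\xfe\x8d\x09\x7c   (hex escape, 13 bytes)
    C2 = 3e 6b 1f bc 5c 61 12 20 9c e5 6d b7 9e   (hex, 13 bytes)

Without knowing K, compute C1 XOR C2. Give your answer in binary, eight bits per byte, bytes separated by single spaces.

11110101 01100101 10010110 00000111 11100100 10011101 01111011 01101100 11000111 00011011 11100000 10111110 11100010

C1 ⊕ C2 = (M1 ⊕ K) ⊕ (M2 ⊕ K) = M1 ⊕ M2 — the shared key cancels under XOR.
cb XOR 3e = f5
0e XOR 6b = 65
89 XOR 1f = 96
bb XOR bc = 07
b8 XOR 5c = e4
fc XOR 61 = 9d
69 XOR 12 = 7b
4c XOR 20 = 6c
5b XOR 9c = c7
fe XOR e5 = 1b
8d XOR 6d = e0
09 XOR b7 = be
7c XOR 9e = e2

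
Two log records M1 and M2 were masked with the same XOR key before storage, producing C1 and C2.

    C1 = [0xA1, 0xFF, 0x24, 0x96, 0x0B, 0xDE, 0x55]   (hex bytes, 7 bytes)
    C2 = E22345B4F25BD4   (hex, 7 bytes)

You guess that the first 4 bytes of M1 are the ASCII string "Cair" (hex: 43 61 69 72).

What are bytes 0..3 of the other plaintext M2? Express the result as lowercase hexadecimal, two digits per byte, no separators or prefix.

00bd0850

First, C1 ⊕ C2 = (M1 ⊕ K) ⊕ (M2 ⊕ K) = M1 ⊕ M2, so the key drops out. Then M2 = (M1 ⊕ M2) ⊕ M1 over the first 4 bytes.
byte 0: (a1 ⊕ e2) ⊕ 43 = 43 ⊕ 43 = 00
byte 1: (ff ⊕ 23) ⊕ 61 = dc ⊕ 61 = bd
byte 2: (24 ⊕ 45) ⊕ 69 = 61 ⊕ 69 = 08
byte 3: (96 ⊕ b4) ⊕ 72 = 22 ⊕ 72 = 50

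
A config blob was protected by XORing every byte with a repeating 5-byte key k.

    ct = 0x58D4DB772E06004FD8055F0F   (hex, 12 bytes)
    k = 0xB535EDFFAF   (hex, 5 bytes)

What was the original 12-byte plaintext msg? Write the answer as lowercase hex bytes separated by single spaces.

The 5-byte key repeats, so the effective keystream is b5 35 ed ff af b5 35 ed ff af b5 35.
byte 0: 58 XOR b5 = ed
byte 1: d4 XOR 35 = e1
byte 2: db XOR ed = 36
byte 3: 77 XOR ff = 88
byte 4: 2e XOR af = 81
byte 5: 06 XOR b5 = b3
byte 6: 00 XOR 35 = 35
byte 7: 4f XOR ed = a2
byte 8: d8 XOR ff = 27
byte 9: 05 XOR af = aa
byte 10: 5f XOR b5 = ea
byte 11: 0f XOR 35 = 3a

ed e1 36 88 81 b3 35 a2 27 aa ea 3a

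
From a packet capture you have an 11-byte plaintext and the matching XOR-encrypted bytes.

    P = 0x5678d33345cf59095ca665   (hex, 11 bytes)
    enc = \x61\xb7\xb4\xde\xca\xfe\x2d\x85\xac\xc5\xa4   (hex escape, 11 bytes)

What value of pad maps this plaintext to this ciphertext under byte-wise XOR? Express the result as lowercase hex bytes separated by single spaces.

37 cf 67 ed 8f 31 74 8c f0 63 c1

Since enc = P ⊕ pad, XORing both sides with P gives pad = P ⊕ enc.
 86 XOR  97 =  55
120 XOR 183 = 207
211 XOR 180 = 103
 51 XOR 222 = 237
 69 XOR 202 = 143
207 XOR 254 =  49
 89 XOR  45 = 116
  9 XOR 133 = 140
 92 XOR 172 = 240
166 XOR 197 =  99
101 XOR 164 = 193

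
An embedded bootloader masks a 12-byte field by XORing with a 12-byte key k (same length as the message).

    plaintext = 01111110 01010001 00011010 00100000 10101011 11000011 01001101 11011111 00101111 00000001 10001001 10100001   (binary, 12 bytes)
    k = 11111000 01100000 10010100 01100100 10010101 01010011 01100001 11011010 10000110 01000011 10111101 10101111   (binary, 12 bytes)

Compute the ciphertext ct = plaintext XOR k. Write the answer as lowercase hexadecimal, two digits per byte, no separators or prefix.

01111110 ^ 11111000 = 10000110
01010001 ^ 01100000 = 00110001
00011010 ^ 10010100 = 10001110
00100000 ^ 01100100 = 01000100
10101011 ^ 10010101 = 00111110
11000011 ^ 01010011 = 10010000
01001101 ^ 01100001 = 00101100
11011111 ^ 11011010 = 00000101
00101111 ^ 10000110 = 10101001
00000001 ^ 01000011 = 01000010
10001001 ^ 10111101 = 00110100
10100001 ^ 10101111 = 00001110

86318e443e902c05a942340e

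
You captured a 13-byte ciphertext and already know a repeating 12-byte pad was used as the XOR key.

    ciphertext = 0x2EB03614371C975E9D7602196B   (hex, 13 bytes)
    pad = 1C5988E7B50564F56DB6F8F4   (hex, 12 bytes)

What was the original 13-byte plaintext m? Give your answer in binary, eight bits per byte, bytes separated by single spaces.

00110010 11101001 10111110 11110011 10000010 00011001 11110011 10101011 11110000 11000000 11111010 11101101 01110111

The 12-byte key repeats, so the effective keystream is 1c 59 88 e7 b5 05 64 f5 6d b6 f8 f4 1c.
byte 0: 2e ^ 1c = 32
byte 1: b0 ^ 59 = e9
byte 2: 36 ^ 88 = be
byte 3: 14 ^ e7 = f3
byte 4: 37 ^ b5 = 82
byte 5: 1c ^ 05 = 19
byte 6: 97 ^ 64 = f3
byte 7: 5e ^ f5 = ab
byte 8: 9d ^ 6d = f0
byte 9: 76 ^ b6 = c0
byte 10: 02 ^ f8 = fa
byte 11: 19 ^ f4 = ed
byte 12: 6b ^ 1c = 77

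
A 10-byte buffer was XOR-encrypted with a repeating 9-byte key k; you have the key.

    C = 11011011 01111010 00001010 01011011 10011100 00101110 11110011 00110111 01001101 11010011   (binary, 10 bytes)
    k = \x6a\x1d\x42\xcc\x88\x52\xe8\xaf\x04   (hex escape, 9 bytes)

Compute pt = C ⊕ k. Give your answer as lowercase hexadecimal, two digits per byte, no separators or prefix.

The 9-byte key repeats, so the effective keystream is 6a 1d 42 cc 88 52 e8 af 04 6a.
byte 0: 219 ^ 106 = 177
byte 1: 122 ^  29 = 103
byte 2:  10 ^  66 =  72
byte 3:  91 ^ 204 = 151
byte 4: 156 ^ 136 =  20
byte 5:  46 ^  82 = 124
byte 6: 243 ^ 232 =  27
byte 7:  55 ^ 175 = 152
byte 8:  77 ^   4 =  73
byte 9: 211 ^ 106 = 185

b1674897147c1b9849b9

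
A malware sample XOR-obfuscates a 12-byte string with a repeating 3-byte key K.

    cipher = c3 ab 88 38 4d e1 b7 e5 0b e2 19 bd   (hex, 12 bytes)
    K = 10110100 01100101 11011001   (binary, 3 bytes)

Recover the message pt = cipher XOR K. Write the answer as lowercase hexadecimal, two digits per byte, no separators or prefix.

The 3-byte key repeats, so the effective keystream is b4 65 d9 b4 65 d9 b4 65 d9 b4 65 d9.
byte 0: c3 ⊕ b4 = 77
byte 1: ab ⊕ 65 = ce
byte 2: 88 ⊕ d9 = 51
byte 3: 38 ⊕ b4 = 8c
byte 4: 4d ⊕ 65 = 28
byte 5: e1 ⊕ d9 = 38
byte 6: b7 ⊕ b4 = 03
byte 7: e5 ⊕ 65 = 80
byte 8: 0b ⊕ d9 = d2
byte 9: e2 ⊕ b4 = 56
byte 10: 19 ⊕ 65 = 7c
byte 11: bd ⊕ d9 = 64

77ce518c28380380d2567c64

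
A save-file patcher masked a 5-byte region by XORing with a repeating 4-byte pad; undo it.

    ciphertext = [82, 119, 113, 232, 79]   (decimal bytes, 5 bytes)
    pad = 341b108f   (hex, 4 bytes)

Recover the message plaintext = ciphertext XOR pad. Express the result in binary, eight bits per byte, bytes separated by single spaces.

The 4-byte key repeats, so the effective keystream is 34 1b 10 8f 34.
byte 0: 52 XOR 34 = 66
byte 1: 77 XOR 1b = 6c
byte 2: 71 XOR 10 = 61
byte 3: e8 XOR 8f = 67
byte 4: 4f XOR 34 = 7b

01100110 01101100 01100001 01100111 01111011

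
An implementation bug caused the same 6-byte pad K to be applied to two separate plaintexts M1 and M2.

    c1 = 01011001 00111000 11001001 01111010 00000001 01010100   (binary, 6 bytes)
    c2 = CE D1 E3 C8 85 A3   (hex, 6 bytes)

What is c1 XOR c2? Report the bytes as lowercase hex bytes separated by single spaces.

97 e9 2a b2 84 f7

c1 ⊕ c2 = (M1 ⊕ K) ⊕ (M2 ⊕ K) = M1 ⊕ M2 — the shared key cancels under XOR.
59 ⊕ ce = 97
38 ⊕ d1 = e9
c9 ⊕ e3 = 2a
7a ⊕ c8 = b2
01 ⊕ 85 = 84
54 ⊕ a3 = f7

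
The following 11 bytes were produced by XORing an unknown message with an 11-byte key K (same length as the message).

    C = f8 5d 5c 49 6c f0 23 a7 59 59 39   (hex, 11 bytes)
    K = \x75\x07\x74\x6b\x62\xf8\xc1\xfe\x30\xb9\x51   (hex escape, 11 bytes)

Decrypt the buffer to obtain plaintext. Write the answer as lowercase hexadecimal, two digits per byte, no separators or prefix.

byte 0: f8 ^ 75 = 8d
byte 1: 5d ^ 07 = 5a
byte 2: 5c ^ 74 = 28
byte 3: 49 ^ 6b = 22
byte 4: 6c ^ 62 = 0e
byte 5: f0 ^ f8 = 08
byte 6: 23 ^ c1 = e2
byte 7: a7 ^ fe = 59
byte 8: 59 ^ 30 = 69
byte 9: 59 ^ b9 = e0
byte 10: 39 ^ 51 = 68

8d5a28220e08e25969e068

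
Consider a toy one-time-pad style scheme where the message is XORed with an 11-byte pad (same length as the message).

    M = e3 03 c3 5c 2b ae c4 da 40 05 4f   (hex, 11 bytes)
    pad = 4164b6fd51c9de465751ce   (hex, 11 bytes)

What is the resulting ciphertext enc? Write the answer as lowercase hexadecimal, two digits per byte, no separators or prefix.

XOR is its own inverse, so applying the key byte-wise gives the result directly.
e3 XOR 41 = a2
03 XOR 64 = 67
c3 XOR b6 = 75
5c XOR fd = a1
2b XOR 51 = 7a
ae XOR c9 = 67
c4 XOR de = 1a
da XOR 46 = 9c
40 XOR 57 = 17
05 XOR 51 = 54
4f XOR ce = 81

a26775a17a671a9c175481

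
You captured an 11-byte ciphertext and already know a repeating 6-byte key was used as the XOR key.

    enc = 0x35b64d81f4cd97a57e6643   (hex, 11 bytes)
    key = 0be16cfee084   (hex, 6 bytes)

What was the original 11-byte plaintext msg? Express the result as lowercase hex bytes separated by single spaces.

3e 57 21 7f 14 49 9c 44 12 98 a3

The 6-byte key repeats, so the effective keystream is 0b e1 6c fe e0 84 0b e1 6c fe e0.
byte 0: 35 XOR 0b = 3e
byte 1: b6 XOR e1 = 57
byte 2: 4d XOR 6c = 21
byte 3: 81 XOR fe = 7f
byte 4: f4 XOR e0 = 14
byte 5: cd XOR 84 = 49
byte 6: 97 XOR 0b = 9c
byte 7: a5 XOR e1 = 44
byte 8: 7e XOR 6c = 12
byte 9: 66 XOR fe = 98
byte 10: 43 XOR e0 = a3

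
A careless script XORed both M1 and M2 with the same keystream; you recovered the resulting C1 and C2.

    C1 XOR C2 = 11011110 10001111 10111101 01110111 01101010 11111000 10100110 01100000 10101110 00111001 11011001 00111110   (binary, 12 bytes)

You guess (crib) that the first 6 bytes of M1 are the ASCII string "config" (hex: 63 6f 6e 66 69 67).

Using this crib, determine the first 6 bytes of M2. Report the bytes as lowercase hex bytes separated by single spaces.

bd e0 d3 11 03 9f

Since C1 ⊕ C2 = M1 ⊕ M2, XORing with the guessed M1 bytes yields the corresponding M2 bytes: M2 = (C1 ⊕ C2) ⊕ M1.
byte 0: 222 ^  99 = 189
byte 1: 143 ^ 111 = 224
byte 2: 189 ^ 110 = 211
byte 3: 119 ^ 102 =  17
byte 4: 106 ^ 105 =   3
byte 5: 248 ^ 103 = 159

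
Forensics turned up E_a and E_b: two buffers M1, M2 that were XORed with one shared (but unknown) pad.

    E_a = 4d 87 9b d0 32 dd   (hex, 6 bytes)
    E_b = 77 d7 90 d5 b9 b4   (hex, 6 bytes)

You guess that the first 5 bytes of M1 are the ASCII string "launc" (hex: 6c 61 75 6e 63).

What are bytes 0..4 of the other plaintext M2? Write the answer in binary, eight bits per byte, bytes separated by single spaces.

First, E_a ⊕ E_b = (M1 ⊕ K) ⊕ (M2 ⊕ K) = M1 ⊕ M2, so the key drops out. Then M2 = (M1 ⊕ M2) ⊕ M1 over the first 5 bytes.
byte 0: (4d ⊕ 77) ⊕ 6c = 3a ⊕ 6c = 56
byte 1: (87 ⊕ d7) ⊕ 61 = 50 ⊕ 61 = 31
byte 2: (9b ⊕ 90) ⊕ 75 = 0b ⊕ 75 = 7e
byte 3: (d0 ⊕ d5) ⊕ 6e = 05 ⊕ 6e = 6b
byte 4: (32 ⊕ b9) ⊕ 63 = 8b ⊕ 63 = e8

01010110 00110001 01111110 01101011 11101000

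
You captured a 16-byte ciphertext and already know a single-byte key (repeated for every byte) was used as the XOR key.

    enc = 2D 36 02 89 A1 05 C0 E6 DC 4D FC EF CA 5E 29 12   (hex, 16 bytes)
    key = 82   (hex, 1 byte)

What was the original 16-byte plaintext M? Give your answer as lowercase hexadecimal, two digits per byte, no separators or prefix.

afb4800b238742645ecf7e6d48dcab90

The 1-byte key repeats, so the effective keystream is 82 82 82 82 82 82 82 82 82 82 82 82 82 82 82 82.
byte 0:  45 xor 130 = 175
byte 1:  54 xor 130 = 180
byte 2:   2 xor 130 = 128
byte 3: 137 xor 130 =  11
byte 4: 161 xor 130 =  35
byte 5:   5 xor 130 = 135
byte 6: 192 xor 130 =  66
byte 7: 230 xor 130 = 100
byte 8: 220 xor 130 =  94
byte 9:  77 xor 130 = 207
byte 10: 252 xor 130 = 126
byte 11: 239 xor 130 = 109
byte 12: 202 xor 130 =  72
byte 13:  94 xor 130 = 220
byte 14:  41 xor 130 = 171
byte 15:  18 xor 130 = 144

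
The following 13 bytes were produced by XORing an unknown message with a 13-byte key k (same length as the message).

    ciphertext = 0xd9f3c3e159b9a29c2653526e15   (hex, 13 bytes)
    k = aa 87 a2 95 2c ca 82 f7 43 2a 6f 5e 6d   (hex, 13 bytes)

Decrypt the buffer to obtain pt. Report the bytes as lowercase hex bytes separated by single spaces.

d9 xor aa = 73
f3 xor 87 = 74
c3 xor a2 = 61
e1 xor 95 = 74
59 xor 2c = 75
b9 xor ca = 73
a2 xor 82 = 20
9c xor f7 = 6b
26 xor 43 = 65
53 xor 2a = 79
52 xor 6f = 3d
6e xor 5e = 30
15 xor 6d = 78

73 74 61 74 75 73 20 6b 65 79 3d 30 78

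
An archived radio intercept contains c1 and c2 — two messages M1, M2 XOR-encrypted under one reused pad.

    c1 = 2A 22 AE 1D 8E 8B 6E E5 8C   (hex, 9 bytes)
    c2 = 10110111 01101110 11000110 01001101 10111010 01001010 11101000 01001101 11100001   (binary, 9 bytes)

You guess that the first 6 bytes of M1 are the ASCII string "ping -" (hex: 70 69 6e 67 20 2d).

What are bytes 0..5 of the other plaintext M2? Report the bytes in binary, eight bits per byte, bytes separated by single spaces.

11101101 00100101 00000110 00110111 00010100 11101100

First, c1 ⊕ c2 = (M1 ⊕ K) ⊕ (M2 ⊕ K) = M1 ⊕ M2, so the key drops out. Then M2 = (M1 ⊕ M2) ⊕ M1 over the first 6 bytes.
byte 0: (2a xor b7) xor 70 = 9d xor 70 = ed
byte 1: (22 xor 6e) xor 69 = 4c xor 69 = 25
byte 2: (ae xor c6) xor 6e = 68 xor 6e = 06
byte 3: (1d xor 4d) xor 67 = 50 xor 67 = 37
byte 4: (8e xor ba) xor 20 = 34 xor 20 = 14
byte 5: (8b xor 4a) xor 2d = c1 xor 2d = ec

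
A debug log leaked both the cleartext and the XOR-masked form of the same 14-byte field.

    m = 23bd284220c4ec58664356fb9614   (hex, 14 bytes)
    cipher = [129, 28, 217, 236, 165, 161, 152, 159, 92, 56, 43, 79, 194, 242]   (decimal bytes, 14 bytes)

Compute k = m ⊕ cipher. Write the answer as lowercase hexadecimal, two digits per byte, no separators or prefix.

Since cipher = m ⊕ k, XORing both sides with m gives k = m ⊕ cipher.
23 ^ 81 = a2
bd ^ 1c = a1
28 ^ d9 = f1
42 ^ ec = ae
20 ^ a5 = 85
c4 ^ a1 = 65
ec ^ 98 = 74
58 ^ 9f = c7
66 ^ 5c = 3a
43 ^ 38 = 7b
56 ^ 2b = 7d
fb ^ 4f = b4
96 ^ c2 = 54
14 ^ f2 = e6

a2a1f1ae856574c73a7b7db454e6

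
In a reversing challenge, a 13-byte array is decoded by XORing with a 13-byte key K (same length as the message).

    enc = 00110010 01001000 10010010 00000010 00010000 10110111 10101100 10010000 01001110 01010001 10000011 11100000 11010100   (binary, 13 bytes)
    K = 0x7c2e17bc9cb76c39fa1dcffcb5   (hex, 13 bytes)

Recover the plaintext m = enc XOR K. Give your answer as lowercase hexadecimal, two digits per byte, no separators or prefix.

XOR is its own inverse, so applying the key byte-wise gives the result directly.
byte 0: 32 ⊕ 7c = 4e
byte 1: 48 ⊕ 2e = 66
byte 2: 92 ⊕ 17 = 85
byte 3: 02 ⊕ bc = be
byte 4: 10 ⊕ 9c = 8c
byte 5: b7 ⊕ b7 = 00
byte 6: ac ⊕ 6c = c0
byte 7: 90 ⊕ 39 = a9
byte 8: 4e ⊕ fa = b4
byte 9: 51 ⊕ 1d = 4c
byte 10: 83 ⊕ cf = 4c
byte 11: e0 ⊕ fc = 1c
byte 12: d4 ⊕ b5 = 61

4e6685be8c00c0a9b44c4c1c61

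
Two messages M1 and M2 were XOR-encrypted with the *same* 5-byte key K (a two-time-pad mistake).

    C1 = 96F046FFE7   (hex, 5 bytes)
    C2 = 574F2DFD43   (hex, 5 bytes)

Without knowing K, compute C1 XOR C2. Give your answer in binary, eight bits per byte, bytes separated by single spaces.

11000001 10111111 01101011 00000010 10100100

C1 ⊕ C2 = (M1 ⊕ K) ⊕ (M2 ⊕ K) = M1 ⊕ M2 — the shared key cancels under XOR.
byte 0: 96 xor 57 = c1
byte 1: f0 xor 4f = bf
byte 2: 46 xor 2d = 6b
byte 3: ff xor fd = 02
byte 4: e7 xor 43 = a4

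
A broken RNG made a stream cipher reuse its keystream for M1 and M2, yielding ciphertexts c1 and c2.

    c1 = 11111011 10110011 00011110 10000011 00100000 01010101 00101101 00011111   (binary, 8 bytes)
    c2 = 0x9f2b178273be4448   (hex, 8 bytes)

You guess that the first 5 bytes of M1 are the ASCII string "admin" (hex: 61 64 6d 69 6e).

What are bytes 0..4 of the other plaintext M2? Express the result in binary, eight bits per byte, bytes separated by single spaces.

First, c1 ⊕ c2 = (M1 ⊕ K) ⊕ (M2 ⊕ K) = M1 ⊕ M2, so the key drops out. Then M2 = (M1 ⊕ M2) ⊕ M1 over the first 5 bytes.
byte 0: (fb xor 9f) xor 61 = 64 xor 61 = 05
byte 1: (b3 xor 2b) xor 64 = 98 xor 64 = fc
byte 2: (1e xor 17) xor 6d = 09 xor 6d = 64
byte 3: (83 xor 82) xor 69 = 01 xor 69 = 68
byte 4: (20 xor 73) xor 6e = 53 xor 6e = 3d

00000101 11111100 01100100 01101000 00111101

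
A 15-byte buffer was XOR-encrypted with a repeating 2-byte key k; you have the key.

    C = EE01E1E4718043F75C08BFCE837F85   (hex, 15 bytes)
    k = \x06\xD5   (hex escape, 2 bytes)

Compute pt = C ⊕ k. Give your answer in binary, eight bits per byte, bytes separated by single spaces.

11101000 11010100 11100111 00110001 01110111 01010101 01000101 00100010 01011010 11011101 10111001 00011011 10000101 10101010 10000011

The 2-byte key repeats, so the effective keystream is 06 d5 06 d5 06 d5 06 d5 06 d5 06 d5 06 d5 06.
byte 0: ee ^ 06 = e8
byte 1: 01 ^ d5 = d4
byte 2: e1 ^ 06 = e7
byte 3: e4 ^ d5 = 31
byte 4: 71 ^ 06 = 77
byte 5: 80 ^ d5 = 55
byte 6: 43 ^ 06 = 45
byte 7: f7 ^ d5 = 22
byte 8: 5c ^ 06 = 5a
byte 9: 08 ^ d5 = dd
byte 10: bf ^ 06 = b9
byte 11: ce ^ d5 = 1b
byte 12: 83 ^ 06 = 85
byte 13: 7f ^ d5 = aa
byte 14: 85 ^ 06 = 83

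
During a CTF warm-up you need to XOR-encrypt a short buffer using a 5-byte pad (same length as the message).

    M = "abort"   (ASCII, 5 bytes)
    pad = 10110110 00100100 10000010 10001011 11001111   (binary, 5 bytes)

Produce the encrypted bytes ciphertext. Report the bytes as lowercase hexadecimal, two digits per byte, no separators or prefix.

d746edf9bb

byte 0:  97 ⊕ 182 = 215
byte 1:  98 ⊕  36 =  70
byte 2: 111 ⊕ 130 = 237
byte 3: 114 ⊕ 139 = 249
byte 4: 116 ⊕ 207 = 187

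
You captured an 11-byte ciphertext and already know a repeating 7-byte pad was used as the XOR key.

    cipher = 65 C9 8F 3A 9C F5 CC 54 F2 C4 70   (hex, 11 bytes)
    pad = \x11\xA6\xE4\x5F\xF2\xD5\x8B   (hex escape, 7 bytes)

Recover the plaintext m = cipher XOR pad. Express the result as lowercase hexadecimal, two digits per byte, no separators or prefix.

746f6b656e20474554202f

The 7-byte key repeats, so the effective keystream is 11 a6 e4 5f f2 d5 8b 11 a6 e4 5f.
byte 0: 101 ⊕  17 = 116
byte 1: 201 ⊕ 166 = 111
byte 2: 143 ⊕ 228 = 107
byte 3:  58 ⊕  95 = 101
byte 4: 156 ⊕ 242 = 110
byte 5: 245 ⊕ 213 =  32
byte 6: 204 ⊕ 139 =  71
byte 7:  84 ⊕  17 =  69
byte 8: 242 ⊕ 166 =  84
byte 9: 196 ⊕ 228 =  32
byte 10: 112 ⊕  95 =  47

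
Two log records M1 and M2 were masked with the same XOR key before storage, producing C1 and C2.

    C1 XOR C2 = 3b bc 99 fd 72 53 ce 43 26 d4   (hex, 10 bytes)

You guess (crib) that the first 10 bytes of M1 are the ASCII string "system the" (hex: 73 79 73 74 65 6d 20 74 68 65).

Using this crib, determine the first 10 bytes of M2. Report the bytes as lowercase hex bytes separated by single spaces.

48 c5 ea 89 17 3e ee 37 4e b1

Since C1 ⊕ C2 = M1 ⊕ M2, XORing with the guessed M1 bytes yields the corresponding M2 bytes: M2 = (C1 ⊕ C2) ⊕ M1.
00111011 XOR 01110011 = 01001000
10111100 XOR 01111001 = 11000101
10011001 XOR 01110011 = 11101010
11111101 XOR 01110100 = 10001001
01110010 XOR 01100101 = 00010111
01010011 XOR 01101101 = 00111110
11001110 XOR 00100000 = 11101110
01000011 XOR 01110100 = 00110111
00100110 XOR 01101000 = 01001110
11010100 XOR 01100101 = 10110001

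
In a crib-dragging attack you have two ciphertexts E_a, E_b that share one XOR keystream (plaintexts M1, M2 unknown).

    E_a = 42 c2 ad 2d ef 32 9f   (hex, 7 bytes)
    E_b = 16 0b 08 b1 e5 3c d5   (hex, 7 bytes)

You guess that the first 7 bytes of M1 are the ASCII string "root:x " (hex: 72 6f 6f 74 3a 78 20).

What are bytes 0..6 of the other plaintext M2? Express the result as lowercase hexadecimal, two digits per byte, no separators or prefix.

First, E_a ⊕ E_b = (M1 ⊕ K) ⊕ (M2 ⊕ K) = M1 ⊕ M2, so the key drops out. Then M2 = (M1 ⊕ M2) ⊕ M1 over the first 7 bytes.
byte 0: (42 ⊕ 16) ⊕ 72 = 54 ⊕ 72 = 26
byte 1: (c2 ⊕ 0b) ⊕ 6f = c9 ⊕ 6f = a6
byte 2: (ad ⊕ 08) ⊕ 6f = a5 ⊕ 6f = ca
byte 3: (2d ⊕ b1) ⊕ 74 = 9c ⊕ 74 = e8
byte 4: (ef ⊕ e5) ⊕ 3a = 0a ⊕ 3a = 30
byte 5: (32 ⊕ 3c) ⊕ 78 = 0e ⊕ 78 = 76
byte 6: (9f ⊕ d5) ⊕ 20 = 4a ⊕ 20 = 6a

26a6cae830766a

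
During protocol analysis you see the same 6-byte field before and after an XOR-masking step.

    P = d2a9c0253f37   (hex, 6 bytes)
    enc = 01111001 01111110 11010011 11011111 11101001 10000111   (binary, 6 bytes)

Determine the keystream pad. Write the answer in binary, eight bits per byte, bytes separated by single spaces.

Since enc = P ⊕ pad, XORing both sides with P gives pad = P ⊕ enc.
d2 ^ 79 = ab
a9 ^ 7e = d7
c0 ^ d3 = 13
25 ^ df = fa
3f ^ e9 = d6
37 ^ 87 = b0

10101011 11010111 00010011 11111010 11010110 10110000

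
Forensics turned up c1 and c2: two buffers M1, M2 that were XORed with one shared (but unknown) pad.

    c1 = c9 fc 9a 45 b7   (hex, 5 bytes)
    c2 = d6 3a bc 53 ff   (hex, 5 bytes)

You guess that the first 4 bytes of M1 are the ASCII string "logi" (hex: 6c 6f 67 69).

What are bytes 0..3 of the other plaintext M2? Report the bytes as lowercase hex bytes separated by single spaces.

73 a9 41 7f

First, c1 ⊕ c2 = (M1 ⊕ K) ⊕ (M2 ⊕ K) = M1 ⊕ M2, so the key drops out. Then M2 = (M1 ⊕ M2) ⊕ M1 over the first 4 bytes.
byte 0: (c9 ^ d6) ^ 6c = 1f ^ 6c = 73
byte 1: (fc ^ 3a) ^ 6f = c6 ^ 6f = a9
byte 2: (9a ^ bc) ^ 67 = 26 ^ 67 = 41
byte 3: (45 ^ 53) ^ 69 = 16 ^ 69 = 7f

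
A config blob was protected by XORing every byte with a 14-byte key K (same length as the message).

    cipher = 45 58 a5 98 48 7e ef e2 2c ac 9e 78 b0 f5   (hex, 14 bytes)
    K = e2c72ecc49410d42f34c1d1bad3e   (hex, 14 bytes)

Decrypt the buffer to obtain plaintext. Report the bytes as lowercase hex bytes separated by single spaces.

a7 9f 8b 54 01 3f e2 a0 df e0 83 63 1d cb

45 XOR e2 = a7
58 XOR c7 = 9f
a5 XOR 2e = 8b
98 XOR cc = 54
48 XOR 49 = 01
7e XOR 41 = 3f
ef XOR 0d = e2
e2 XOR 42 = a0
2c XOR f3 = df
ac XOR 4c = e0
9e XOR 1d = 83
78 XOR 1b = 63
b0 XOR ad = 1d
f5 XOR 3e = cb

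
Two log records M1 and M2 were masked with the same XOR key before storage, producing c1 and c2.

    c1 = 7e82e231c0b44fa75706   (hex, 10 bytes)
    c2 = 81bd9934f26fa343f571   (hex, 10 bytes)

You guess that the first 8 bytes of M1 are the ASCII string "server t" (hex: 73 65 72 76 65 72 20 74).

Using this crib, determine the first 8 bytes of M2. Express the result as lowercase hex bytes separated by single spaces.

First, c1 ⊕ c2 = (M1 ⊕ K) ⊕ (M2 ⊕ K) = M1 ⊕ M2, so the key drops out. Then M2 = (M1 ⊕ M2) ⊕ M1 over the first 8 bytes.
byte 0: (7e XOR 81) XOR 73 = ff XOR 73 = 8c
byte 1: (82 XOR bd) XOR 65 = 3f XOR 65 = 5a
byte 2: (e2 XOR 99) XOR 72 = 7b XOR 72 = 09
byte 3: (31 XOR 34) XOR 76 = 05 XOR 76 = 73
byte 4: (c0 XOR f2) XOR 65 = 32 XOR 65 = 57
byte 5: (b4 XOR 6f) XOR 72 = db XOR 72 = a9
byte 6: (4f XOR a3) XOR 20 = ec XOR 20 = cc
byte 7: (a7 XOR 43) XOR 74 = e4 XOR 74 = 90

8c 5a 09 73 57 a9 cc 90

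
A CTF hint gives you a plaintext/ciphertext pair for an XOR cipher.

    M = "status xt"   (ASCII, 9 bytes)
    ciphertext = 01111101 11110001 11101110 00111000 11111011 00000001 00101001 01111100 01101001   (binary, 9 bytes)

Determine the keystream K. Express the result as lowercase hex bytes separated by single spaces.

0e 85 8f 4c 8e 72 09 04 1d

Since ciphertext = M ⊕ K, XORing both sides with M gives K = M ⊕ ciphertext.
byte 0: 115 XOR 125 =  14
byte 1: 116 XOR 241 = 133
byte 2:  97 XOR 238 = 143
byte 3: 116 XOR  56 =  76
byte 4: 117 XOR 251 = 142
byte 5: 115 XOR   1 = 114
byte 6:  32 XOR  41 =   9
byte 7: 120 XOR 124 =   4
byte 8: 116 XOR 105 =  29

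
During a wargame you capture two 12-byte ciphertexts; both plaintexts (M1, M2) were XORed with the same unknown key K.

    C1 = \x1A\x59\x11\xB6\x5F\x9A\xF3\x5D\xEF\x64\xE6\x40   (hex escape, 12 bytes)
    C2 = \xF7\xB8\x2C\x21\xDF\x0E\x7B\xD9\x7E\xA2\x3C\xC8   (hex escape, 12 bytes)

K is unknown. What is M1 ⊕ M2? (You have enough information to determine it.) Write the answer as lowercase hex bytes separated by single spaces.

ed e1 3d 97 80 94 88 84 91 c6 da 88

C1 ⊕ C2 = (M1 ⊕ K) ⊕ (M2 ⊕ K) = M1 ⊕ M2 — the shared key cancels under XOR.
byte 0: 1a ^ f7 = ed
byte 1: 59 ^ b8 = e1
byte 2: 11 ^ 2c = 3d
byte 3: b6 ^ 21 = 97
byte 4: 5f ^ df = 80
byte 5: 9a ^ 0e = 94
byte 6: f3 ^ 7b = 88
byte 7: 5d ^ d9 = 84
byte 8: ef ^ 7e = 91
byte 9: 64 ^ a2 = c6
byte 10: e6 ^ 3c = da
byte 11: 40 ^ c8 = 88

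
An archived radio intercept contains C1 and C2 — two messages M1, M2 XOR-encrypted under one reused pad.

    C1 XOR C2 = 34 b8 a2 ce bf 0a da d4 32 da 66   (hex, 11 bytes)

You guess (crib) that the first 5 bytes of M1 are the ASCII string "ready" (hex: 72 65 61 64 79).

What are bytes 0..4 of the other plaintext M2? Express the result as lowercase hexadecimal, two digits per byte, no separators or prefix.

Since C1 ⊕ C2 = M1 ⊕ M2, XORing with the guessed M1 bytes yields the corresponding M2 bytes: M2 = (C1 ⊕ C2) ⊕ M1.
34 xor 72 = 46
b8 xor 65 = dd
a2 xor 61 = c3
ce xor 64 = aa
bf xor 79 = c6

46ddc3aac6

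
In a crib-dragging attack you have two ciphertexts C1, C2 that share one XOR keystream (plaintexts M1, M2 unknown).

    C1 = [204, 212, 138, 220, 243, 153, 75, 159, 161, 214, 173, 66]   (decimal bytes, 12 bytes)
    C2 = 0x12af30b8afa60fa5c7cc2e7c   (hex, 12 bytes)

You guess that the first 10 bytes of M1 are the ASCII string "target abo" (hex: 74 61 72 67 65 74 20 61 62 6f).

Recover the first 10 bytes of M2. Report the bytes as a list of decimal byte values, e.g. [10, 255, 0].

First, C1 ⊕ C2 = (M1 ⊕ K) ⊕ (M2 ⊕ K) = M1 ⊕ M2, so the key drops out. Then M2 = (M1 ⊕ M2) ⊕ M1 over the first 10 bytes.
byte 0: (cc XOR 12) XOR 74 = de XOR 74 = aa
byte 1: (d4 XOR af) XOR 61 = 7b XOR 61 = 1a
byte 2: (8a XOR 30) XOR 72 = ba XOR 72 = c8
byte 3: (dc XOR b8) XOR 67 = 64 XOR 67 = 03
byte 4: (f3 XOR af) XOR 65 = 5c XOR 65 = 39
byte 5: (99 XOR a6) XOR 74 = 3f XOR 74 = 4b
byte 6: (4b XOR 0f) XOR 20 = 44 XOR 20 = 64
byte 7: (9f XOR a5) XOR 61 = 3a XOR 61 = 5b
byte 8: (a1 XOR c7) XOR 62 = 66 XOR 62 = 04
byte 9: (d6 XOR cc) XOR 6f = 1a XOR 6f = 75

[170, 26, 200, 3, 57, 75, 100, 91, 4, 117]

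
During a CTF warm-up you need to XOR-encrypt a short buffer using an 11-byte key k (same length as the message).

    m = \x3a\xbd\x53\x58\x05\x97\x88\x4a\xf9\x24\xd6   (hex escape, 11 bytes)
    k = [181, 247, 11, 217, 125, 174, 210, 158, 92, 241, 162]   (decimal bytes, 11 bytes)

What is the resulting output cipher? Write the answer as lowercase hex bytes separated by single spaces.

byte 0: 3a ⊕ b5 = 8f
byte 1: bd ⊕ f7 = 4a
byte 2: 53 ⊕ 0b = 58
byte 3: 58 ⊕ d9 = 81
byte 4: 05 ⊕ 7d = 78
byte 5: 97 ⊕ ae = 39
byte 6: 88 ⊕ d2 = 5a
byte 7: 4a ⊕ 9e = d4
byte 8: f9 ⊕ 5c = a5
byte 9: 24 ⊕ f1 = d5
byte 10: d6 ⊕ a2 = 74

8f 4a 58 81 78 39 5a d4 a5 d5 74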